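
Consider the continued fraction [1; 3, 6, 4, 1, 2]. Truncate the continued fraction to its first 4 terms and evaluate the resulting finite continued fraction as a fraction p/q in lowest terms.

104/79

Start with 4.
6 + 1/(4/1) = 6 + 1/4 = 25/4
3 + 1/(25/4) = 3 + 4/25 = 79/25
1 + 1/(79/25) = 1 + 25/79 = 104/79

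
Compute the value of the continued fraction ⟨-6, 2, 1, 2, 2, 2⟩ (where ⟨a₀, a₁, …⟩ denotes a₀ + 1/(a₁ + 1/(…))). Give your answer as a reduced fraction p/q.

-259/46

Start with 2.
2 + 1/(2/1) = 2 + 1/2 = 5/2
2 + 1/(5/2) = 2 + 2/5 = 12/5
1 + 1/(12/5) = 1 + 5/12 = 17/12
2 + 1/(17/12) = 2 + 12/17 = 46/17
-6 + 1/(46/17) = -6 + 17/46 = -259/46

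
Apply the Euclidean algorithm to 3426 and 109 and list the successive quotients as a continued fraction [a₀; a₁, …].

3426 = 31·109 + 47, so a_0 = 31
109 = 2·47 + 15, so a_1 = 2
47 = 3·15 + 2, so a_2 = 3
15 = 7·2 + 1, so a_3 = 7
2 = 2·1 + 0, so a_4 = 2

[31; 2, 3, 7, 2]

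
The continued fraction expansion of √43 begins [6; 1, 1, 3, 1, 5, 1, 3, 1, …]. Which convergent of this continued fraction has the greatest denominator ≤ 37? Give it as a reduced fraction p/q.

List convergents until the denominator exceeds the bound:
a_0 = 6: 6/1  (≤ bound)
a_1 = 1: 7/1  (≤ bound)
a_2 = 1: 13/2  (≤ bound)
a_3 = 3: 46/7  (≤ bound)
a_4 = 1: 59/9  (≤ bound)
a_5 = 5: 341/52  (> 37, stop)

59/9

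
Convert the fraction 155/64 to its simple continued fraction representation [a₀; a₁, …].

Repeatedly divide and take the remainder:
155 ÷ 64 → quotient 2, remainder 27
64 ÷ 27 → quotient 2, remainder 10
27 ÷ 10 → quotient 2, remainder 7
10 ÷ 7 → quotient 1, remainder 3
7 ÷ 3 → quotient 2, remainder 1
3 ÷ 1 → quotient 3, remainder 0

[2; 2, 2, 1, 2, 3]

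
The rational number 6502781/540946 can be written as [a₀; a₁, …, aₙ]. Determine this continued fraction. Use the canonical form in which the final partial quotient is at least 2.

6502781 = 12·540946 + 11429, so a_0 = 12
540946 = 47·11429 + 3783, so a_1 = 47
11429 = 3·3783 + 80, so a_2 = 3
3783 = 47·80 + 23, so a_3 = 47
80 = 3·23 + 11, so a_4 = 3
23 = 2·11 + 1, so a_5 = 2
11 = 11·1 + 0, so a_6 = 11

[12; 47, 3, 47, 3, 2, 11]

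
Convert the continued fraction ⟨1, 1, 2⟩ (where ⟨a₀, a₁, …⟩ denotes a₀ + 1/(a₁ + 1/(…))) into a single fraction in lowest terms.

Work from the innermost term outward:
Start with 2.
1 + 1/(2/1) = 1 + 1/2 = 3/2
1 + 1/(3/2) = 1 + 2/3 = 5/3

5/3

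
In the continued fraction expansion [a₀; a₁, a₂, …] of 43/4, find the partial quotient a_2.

3

43 ÷ 4 → quotient 10, remainder 3
4 ÷ 3 → quotient 1, remainder 1
3 ÷ 1 → quotient 3, remainder 0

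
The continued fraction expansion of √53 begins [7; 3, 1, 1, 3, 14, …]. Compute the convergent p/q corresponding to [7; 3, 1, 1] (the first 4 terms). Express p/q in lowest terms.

51/7

Work from the innermost term outward:
Start with 1.
1 + 1/(1/1) = 1 + 1/1 = 2/1
3 + 1/(2/1) = 3 + 1/2 = 7/2
7 + 1/(7/2) = 7 + 2/7 = 51/7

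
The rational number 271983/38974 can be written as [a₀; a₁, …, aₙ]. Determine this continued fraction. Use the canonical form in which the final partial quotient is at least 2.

Run the Euclidean algorithm, recording each quotient:
271983 = 6·38974 + 38139, so a_0 = 6
38974 = 1·38139 + 835, so a_1 = 1
38139 = 45·835 + 564, so a_2 = 45
835 = 1·564 + 271, so a_3 = 1
564 = 2·271 + 22, so a_4 = 2
271 = 12·22 + 7, so a_5 = 12
22 = 3·7 + 1, so a_6 = 3
7 = 7·1 + 0, so a_7 = 7

[6; 1, 45, 1, 2, 12, 3, 7]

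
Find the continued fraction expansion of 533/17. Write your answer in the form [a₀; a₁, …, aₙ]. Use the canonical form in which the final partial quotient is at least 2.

533 = 31·17 + 6, so a_0 = 31
17 = 2·6 + 5, so a_1 = 2
6 = 1·5 + 1, so a_2 = 1
5 = 5·1 + 0, so a_3 = 5

[31; 2, 1, 5]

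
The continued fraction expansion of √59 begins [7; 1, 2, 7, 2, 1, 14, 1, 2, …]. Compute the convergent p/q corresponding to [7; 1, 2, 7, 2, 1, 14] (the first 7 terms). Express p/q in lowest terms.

7781/1013

a_0 = 7: 7/1
a_1 = 1: 8/1
a_2 = 2: 23/3
a_3 = 7: 169/22
a_4 = 2: 361/47
a_5 = 1: 530/69
a_6 = 14: 7781/1013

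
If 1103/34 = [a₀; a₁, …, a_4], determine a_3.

1

Apply division with remainder until the remainder is 0:
1103 = 32·34 + 15, so a_0 = 32
34 = 2·15 + 4, so a_1 = 2
15 = 3·4 + 3, so a_2 = 3
4 = 1·3 + 1, so a_3 = 1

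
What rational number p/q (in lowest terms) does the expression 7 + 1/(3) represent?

a_0 = 7: 7/1
a_1 = 3: 22/3

22/3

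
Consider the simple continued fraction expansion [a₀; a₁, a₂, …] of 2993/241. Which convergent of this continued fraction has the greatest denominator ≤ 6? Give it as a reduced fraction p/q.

a_0 = 12: 12/1  (≤ bound)
a_1 = 2: 25/2  (≤ bound)
a_2 = 2: 62/5  (≤ bound)
a_3 = 1: 87/7  (> 6, stop)

62/5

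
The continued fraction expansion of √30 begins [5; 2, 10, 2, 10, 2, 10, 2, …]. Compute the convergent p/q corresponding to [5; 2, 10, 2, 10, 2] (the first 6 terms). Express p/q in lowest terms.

Start with 2.
10 + 1/(2/1) = 10 + 1/2 = 21/2
2 + 1/(21/2) = 2 + 2/21 = 44/21
10 + 1/(44/21) = 10 + 21/44 = 461/44
2 + 1/(461/44) = 2 + 44/461 = 966/461
5 + 1/(966/461) = 5 + 461/966 = 5291/966

5291/966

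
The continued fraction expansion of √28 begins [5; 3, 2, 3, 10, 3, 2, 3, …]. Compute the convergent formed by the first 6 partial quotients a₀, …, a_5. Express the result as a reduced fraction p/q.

Work from the innermost term outward:
Start with 3.
10 + 1/(3/1) = 10 + 1/3 = 31/3
3 + 1/(31/3) = 3 + 3/31 = 96/31
2 + 1/(96/31) = 2 + 31/96 = 223/96
3 + 1/(223/96) = 3 + 96/223 = 765/223
5 + 1/(765/223) = 5 + 223/765 = 4048/765

4048/765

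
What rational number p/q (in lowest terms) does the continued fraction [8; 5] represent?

Start with 5.
8 + 1/(5/1) = 8 + 1/5 = 41/5

41/5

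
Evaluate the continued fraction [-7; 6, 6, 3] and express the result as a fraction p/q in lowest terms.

-800/117

a_0 = -7: -7/1
a_1 = 6: -41/6
a_2 = 6: -253/37
a_3 = 3: -800/117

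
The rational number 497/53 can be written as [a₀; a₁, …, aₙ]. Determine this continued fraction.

[9; 2, 1, 1, 1, 6]

497 ÷ 53 → quotient 9, remainder 20
53 ÷ 20 → quotient 2, remainder 13
20 ÷ 13 → quotient 1, remainder 7
13 ÷ 7 → quotient 1, remainder 6
7 ÷ 6 → quotient 1, remainder 1
6 ÷ 1 → quotient 6, remainder 0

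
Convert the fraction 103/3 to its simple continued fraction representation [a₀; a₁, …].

[34; 3]

Repeatedly divide and take the remainder:
⌊103/3⌋ = 34, remainder 1
⌊3/1⌋ = 3, remainder 0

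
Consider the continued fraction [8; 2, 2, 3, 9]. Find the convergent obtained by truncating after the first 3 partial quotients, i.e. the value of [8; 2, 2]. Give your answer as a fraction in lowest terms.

a_0 = 8: 8/1
a_1 = 2: 17/2
a_2 = 2: 42/5

42/5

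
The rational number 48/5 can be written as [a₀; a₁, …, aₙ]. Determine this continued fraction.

Apply division with remainder until the remainder is 0:
⌊48/5⌋ = 9, remainder 3
⌊5/3⌋ = 1, remainder 2
⌊3/2⌋ = 1, remainder 1
⌊2/1⌋ = 2, remainder 0

[9; 1, 1, 2]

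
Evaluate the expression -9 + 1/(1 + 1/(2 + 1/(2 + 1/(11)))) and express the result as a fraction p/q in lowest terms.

-663/80

Start with 11.
2 + 1/(11/1) = 2 + 1/11 = 23/11
2 + 1/(23/11) = 2 + 11/23 = 57/23
1 + 1/(57/23) = 1 + 23/57 = 80/57
-9 + 1/(80/57) = -9 + 57/80 = -663/80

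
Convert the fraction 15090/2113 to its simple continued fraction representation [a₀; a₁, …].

⌊15090/2113⌋ = 7, remainder 299
⌊2113/299⌋ = 7, remainder 20
⌊299/20⌋ = 14, remainder 19
⌊20/19⌋ = 1, remainder 1
⌊19/1⌋ = 19, remainder 0

[7; 7, 14, 1, 19]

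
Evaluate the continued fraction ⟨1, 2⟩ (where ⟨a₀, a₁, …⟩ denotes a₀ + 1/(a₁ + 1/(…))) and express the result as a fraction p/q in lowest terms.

Compute successive convergents:
a_0 = 1: 1/1
a_1 = 2: 3/2

3/2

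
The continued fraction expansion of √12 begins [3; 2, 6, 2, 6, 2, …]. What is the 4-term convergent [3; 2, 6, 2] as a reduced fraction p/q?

97/28

a_0 = 3: 3/1
a_1 = 2: 7/2
a_2 = 6: 45/13
a_3 = 2: 97/28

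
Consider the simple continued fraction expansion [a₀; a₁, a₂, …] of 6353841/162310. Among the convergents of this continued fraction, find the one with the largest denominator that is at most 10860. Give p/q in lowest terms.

368641/9417

a_0 = 39: 39/1  (≤ bound)
a_1 = 6: 235/6  (≤ bound)
a_2 = 1: 274/7  (≤ bound)
a_3 = 5: 1605/41  (≤ bound)
a_4 = 57: 91759/2344  (≤ bound)
a_5 = 4: 368641/9417  (≤ bound)
a_6 = 1: 460400/11761  (> 10860, stop)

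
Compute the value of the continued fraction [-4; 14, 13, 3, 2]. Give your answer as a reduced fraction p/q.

Start with 2.
3 + 1/(2/1) = 3 + 1/2 = 7/2
13 + 1/(7/2) = 13 + 2/7 = 93/7
14 + 1/(93/7) = 14 + 7/93 = 1309/93
-4 + 1/(1309/93) = -4 + 93/1309 = -5143/1309

-5143/1309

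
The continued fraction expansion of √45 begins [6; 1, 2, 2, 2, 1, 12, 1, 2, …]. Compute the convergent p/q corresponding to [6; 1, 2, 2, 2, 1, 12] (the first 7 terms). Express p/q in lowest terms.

Start with 12.
1 + 1/(12/1) = 1 + 1/12 = 13/12
2 + 1/(13/12) = 2 + 12/13 = 38/13
2 + 1/(38/13) = 2 + 13/38 = 89/38
2 + 1/(89/38) = 2 + 38/89 = 216/89
1 + 1/(216/89) = 1 + 89/216 = 305/216
6 + 1/(305/216) = 6 + 216/305 = 2046/305

2046/305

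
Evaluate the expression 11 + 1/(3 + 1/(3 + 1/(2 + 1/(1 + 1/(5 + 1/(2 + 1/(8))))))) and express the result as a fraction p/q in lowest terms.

39109/3460

Build up convergents one term at a time:
a_0 = 11: 11/1
a_1 = 3: 34/3
a_2 = 3: 113/10
a_3 = 2: 260/23
a_4 = 1: 373/33
a_5 = 5: 2125/188
a_6 = 2: 4623/409
a_7 = 8: 39109/3460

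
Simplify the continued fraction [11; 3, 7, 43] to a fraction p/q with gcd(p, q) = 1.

10741/949

Compute successive convergents:
a_0 = 11: 11/1
a_1 = 3: 34/3
a_2 = 7: 249/22
a_3 = 43: 10741/949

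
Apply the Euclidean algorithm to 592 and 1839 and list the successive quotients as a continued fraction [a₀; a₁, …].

Apply division with remainder until the remainder is 0:
592 ÷ 1839 → quotient 0, remainder 592
1839 ÷ 592 → quotient 3, remainder 63
592 ÷ 63 → quotient 9, remainder 25
63 ÷ 25 → quotient 2, remainder 13
25 ÷ 13 → quotient 1, remainder 12
13 ÷ 12 → quotient 1, remainder 1
12 ÷ 1 → quotient 12, remainder 0

[0; 3, 9, 2, 1, 1, 12]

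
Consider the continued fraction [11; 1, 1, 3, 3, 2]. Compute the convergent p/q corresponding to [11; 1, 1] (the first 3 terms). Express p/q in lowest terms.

Build up convergents one term at a time:
a_0 = 11: 11/1
a_1 = 1: 12/1
a_2 = 1: 23/2

23/2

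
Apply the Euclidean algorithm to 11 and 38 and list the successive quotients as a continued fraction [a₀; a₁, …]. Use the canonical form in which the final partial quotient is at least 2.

11 ÷ 38 → quotient 0, remainder 11
38 ÷ 11 → quotient 3, remainder 5
11 ÷ 5 → quotient 2, remainder 1
5 ÷ 1 → quotient 5, remainder 0

[0; 3, 2, 5]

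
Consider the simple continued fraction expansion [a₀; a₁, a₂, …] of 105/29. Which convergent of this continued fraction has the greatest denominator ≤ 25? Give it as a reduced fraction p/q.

29/8

a_0 = 3: 3/1  (≤ bound)
a_1 = 1: 4/1  (≤ bound)
a_2 = 1: 7/2  (≤ bound)
a_3 = 1: 11/3  (≤ bound)
a_4 = 1: 18/5  (≤ bound)
a_5 = 1: 29/8  (≤ bound)
a_6 = 3: 105/29  (> 25, stop)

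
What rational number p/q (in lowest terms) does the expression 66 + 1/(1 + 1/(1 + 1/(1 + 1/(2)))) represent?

a_0 = 66: 66/1
a_1 = 1: 67/1
a_2 = 1: 133/2
a_3 = 1: 200/3
a_4 = 2: 533/8

533/8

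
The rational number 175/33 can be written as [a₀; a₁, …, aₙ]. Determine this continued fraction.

Repeatedly divide and take the remainder:
⌊175/33⌋ = 5, remainder 10
⌊33/10⌋ = 3, remainder 3
⌊10/3⌋ = 3, remainder 1
⌊3/1⌋ = 3, remainder 0

[5; 3, 3, 3]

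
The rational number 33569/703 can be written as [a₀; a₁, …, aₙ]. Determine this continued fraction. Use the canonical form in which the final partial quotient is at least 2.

[47; 1, 3, 58, 3]

Apply division with remainder until the remainder is 0:
⌊33569/703⌋ = 47, remainder 528
⌊703/528⌋ = 1, remainder 175
⌊528/175⌋ = 3, remainder 3
⌊175/3⌋ = 58, remainder 1
⌊3/1⌋ = 3, remainder 0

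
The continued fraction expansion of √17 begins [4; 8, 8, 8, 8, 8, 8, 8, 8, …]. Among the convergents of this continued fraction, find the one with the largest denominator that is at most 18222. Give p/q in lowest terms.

List convergents until the denominator exceeds the bound:
a_0 = 4: 4/1  (≤ bound)
a_1 = 8: 33/8  (≤ bound)
a_2 = 8: 268/65  (≤ bound)
a_3 = 8: 2177/528  (≤ bound)
a_4 = 8: 17684/4289  (≤ bound)
a_5 = 8: 143649/34840  (> 18222, stop)

17684/4289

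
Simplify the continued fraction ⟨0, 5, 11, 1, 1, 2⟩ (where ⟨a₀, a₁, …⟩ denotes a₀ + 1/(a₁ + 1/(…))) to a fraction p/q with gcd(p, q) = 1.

Start with 2.
1 + 1/(2/1) = 1 + 1/2 = 3/2
1 + 1/(3/2) = 1 + 2/3 = 5/3
11 + 1/(5/3) = 11 + 3/5 = 58/5
5 + 1/(58/5) = 5 + 5/58 = 295/58
0 + 1/(295/58) = 0 + 58/295 = 58/295

58/295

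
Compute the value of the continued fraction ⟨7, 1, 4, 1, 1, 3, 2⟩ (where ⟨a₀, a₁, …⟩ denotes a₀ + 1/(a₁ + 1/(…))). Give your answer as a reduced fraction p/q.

696/89

Start with 2.
3 + 1/(2/1) = 3 + 1/2 = 7/2
1 + 1/(7/2) = 1 + 2/7 = 9/7
1 + 1/(9/7) = 1 + 7/9 = 16/9
4 + 1/(16/9) = 4 + 9/16 = 73/16
1 + 1/(73/16) = 1 + 16/73 = 89/73
7 + 1/(89/73) = 7 + 73/89 = 696/89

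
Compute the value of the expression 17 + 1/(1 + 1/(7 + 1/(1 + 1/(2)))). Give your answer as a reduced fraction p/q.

465/26

a_0 = 17: 17/1
a_1 = 1: 18/1
a_2 = 7: 143/8
a_3 = 1: 161/9
a_4 = 2: 465/26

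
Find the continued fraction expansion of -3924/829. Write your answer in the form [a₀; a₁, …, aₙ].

[-5; 3, 1, 3, 55]

-3924 = -5·829 + 221, so a_0 = -5
829 = 3·221 + 166, so a_1 = 3
221 = 1·166 + 55, so a_2 = 1
166 = 3·55 + 1, so a_3 = 3
55 = 55·1 + 0, so a_4 = 55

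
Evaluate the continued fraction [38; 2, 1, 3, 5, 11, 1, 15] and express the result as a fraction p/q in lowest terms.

Start with 15.
1 + 1/(15/1) = 1 + 1/15 = 16/15
11 + 1/(16/15) = 11 + 15/16 = 191/16
5 + 1/(191/16) = 5 + 16/191 = 971/191
3 + 1/(971/191) = 3 + 191/971 = 3104/971
1 + 1/(3104/971) = 1 + 971/3104 = 4075/3104
2 + 1/(4075/3104) = 2 + 3104/4075 = 11254/4075
38 + 1/(11254/4075) = 38 + 4075/11254 = 431727/11254

431727/11254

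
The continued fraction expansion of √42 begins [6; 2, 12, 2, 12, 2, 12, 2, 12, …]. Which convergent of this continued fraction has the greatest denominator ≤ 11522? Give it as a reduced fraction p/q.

8749/1350

a_0 = 6: 6/1  (≤ bound)
a_1 = 2: 13/2  (≤ bound)
a_2 = 12: 162/25  (≤ bound)
a_3 = 2: 337/52  (≤ bound)
a_4 = 12: 4206/649  (≤ bound)
a_5 = 2: 8749/1350  (≤ bound)
a_6 = 12: 109194/16849  (> 11522, stop)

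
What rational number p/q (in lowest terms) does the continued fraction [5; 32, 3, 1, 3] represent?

2435/484

Compute successive convergents:
a_0 = 5: 5/1
a_1 = 32: 161/32
a_2 = 3: 488/97
a_3 = 1: 649/129
a_4 = 3: 2435/484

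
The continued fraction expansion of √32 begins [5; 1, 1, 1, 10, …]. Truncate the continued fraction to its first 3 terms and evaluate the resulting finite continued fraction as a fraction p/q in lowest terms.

Collapse the nested fraction from the inside out:
Start with 1.
1 + 1/(1/1) = 1 + 1/1 = 2/1
5 + 1/(2/1) = 5 + 1/2 = 11/2

11/2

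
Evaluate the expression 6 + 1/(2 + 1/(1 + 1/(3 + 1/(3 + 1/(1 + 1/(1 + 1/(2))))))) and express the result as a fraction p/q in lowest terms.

1355/213

Compute successive convergents:
a_0 = 6: 6/1
a_1 = 2: 13/2
a_2 = 1: 19/3
a_3 = 3: 70/11
a_4 = 3: 229/36
a_5 = 1: 299/47
a_6 = 1: 528/83
a_7 = 2: 1355/213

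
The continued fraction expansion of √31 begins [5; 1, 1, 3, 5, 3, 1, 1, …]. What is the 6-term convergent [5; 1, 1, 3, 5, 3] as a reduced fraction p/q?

Work from the innermost term outward:
Start with 3.
5 + 1/(3/1) = 5 + 1/3 = 16/3
3 + 1/(16/3) = 3 + 3/16 = 51/16
1 + 1/(51/16) = 1 + 16/51 = 67/51
1 + 1/(67/51) = 1 + 51/67 = 118/67
5 + 1/(118/67) = 5 + 67/118 = 657/118

657/118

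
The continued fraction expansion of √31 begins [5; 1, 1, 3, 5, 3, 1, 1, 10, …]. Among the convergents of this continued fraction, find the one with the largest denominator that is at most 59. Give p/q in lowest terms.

a_0 = 5: 5/1  (≤ bound)
a_1 = 1: 6/1  (≤ bound)
a_2 = 1: 11/2  (≤ bound)
a_3 = 3: 39/7  (≤ bound)
a_4 = 5: 206/37  (≤ bound)
a_5 = 3: 657/118  (> 59, stop)

206/37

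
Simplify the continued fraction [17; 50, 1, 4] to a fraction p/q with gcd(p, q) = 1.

Start with 4.
1 + 1/(4/1) = 1 + 1/4 = 5/4
50 + 1/(5/4) = 50 + 4/5 = 254/5
17 + 1/(254/5) = 17 + 5/254 = 4323/254

4323/254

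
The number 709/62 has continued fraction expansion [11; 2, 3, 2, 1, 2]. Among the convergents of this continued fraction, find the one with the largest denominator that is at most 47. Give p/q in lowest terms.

263/23

List convergents until the denominator exceeds the bound:
a_0 = 11: 11/1  (≤ bound)
a_1 = 2: 23/2  (≤ bound)
a_2 = 3: 80/7  (≤ bound)
a_3 = 2: 183/16  (≤ bound)
a_4 = 1: 263/23  (≤ bound)
a_5 = 2: 709/62  (> 47, stop)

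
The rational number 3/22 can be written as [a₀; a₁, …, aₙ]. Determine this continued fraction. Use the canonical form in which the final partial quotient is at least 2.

3 ÷ 22 → quotient 0, remainder 3
22 ÷ 3 → quotient 7, remainder 1
3 ÷ 1 → quotient 3, remainder 0

[0; 7, 3]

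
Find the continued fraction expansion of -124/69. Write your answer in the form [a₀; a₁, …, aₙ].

-124 ÷ 69 → quotient -2, remainder 14
69 ÷ 14 → quotient 4, remainder 13
14 ÷ 13 → quotient 1, remainder 1
13 ÷ 1 → quotient 13, remainder 0

[-2; 4, 1, 13]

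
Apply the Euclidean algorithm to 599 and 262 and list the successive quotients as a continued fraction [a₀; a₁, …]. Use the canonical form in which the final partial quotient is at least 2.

[2; 3, 2, 37]

Repeatedly divide and take the remainder:
⌊599/262⌋ = 2, remainder 75
⌊262/75⌋ = 3, remainder 37
⌊75/37⌋ = 2, remainder 1
⌊37/1⌋ = 37, remainder 0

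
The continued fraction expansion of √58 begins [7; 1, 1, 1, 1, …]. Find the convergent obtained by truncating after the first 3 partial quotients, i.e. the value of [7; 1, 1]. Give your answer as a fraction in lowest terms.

15/2

Build up convergents one term at a time:
a_0 = 7: 7/1
a_1 = 1: 8/1
a_2 = 1: 15/2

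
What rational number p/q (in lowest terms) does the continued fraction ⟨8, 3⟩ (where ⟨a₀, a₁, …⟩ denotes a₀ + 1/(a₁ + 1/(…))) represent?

25/3

Start with 3.
8 + 1/(3/1) = 8 + 1/3 = 25/3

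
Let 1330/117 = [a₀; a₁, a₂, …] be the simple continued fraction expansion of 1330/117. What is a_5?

Apply division with remainder until the remainder is 0:
1330 = 11·117 + 43, so a_0 = 11
117 = 2·43 + 31, so a_1 = 2
43 = 1·31 + 12, so a_2 = 1
31 = 2·12 + 7, so a_3 = 2
12 = 1·7 + 5, so a_4 = 1
7 = 1·5 + 2, so a_5 = 1

1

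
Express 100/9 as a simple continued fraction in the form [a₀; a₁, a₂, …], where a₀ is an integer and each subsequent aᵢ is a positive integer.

[11; 9]

Repeatedly divide and take the remainder:
100 ÷ 9 → quotient 11, remainder 1
9 ÷ 1 → quotient 9, remainder 0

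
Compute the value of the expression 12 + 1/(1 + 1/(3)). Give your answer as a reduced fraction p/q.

a_0 = 12: 12/1
a_1 = 1: 13/1
a_2 = 3: 51/4

51/4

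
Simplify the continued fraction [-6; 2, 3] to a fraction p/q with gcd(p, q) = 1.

Work from the innermost term outward:
Start with 3.
2 + 1/(3/1) = 2 + 1/3 = 7/3
-6 + 1/(7/3) = -6 + 3/7 = -39/7

-39/7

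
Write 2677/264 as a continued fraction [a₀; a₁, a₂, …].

[10; 7, 7, 2, 2]

Apply division with remainder until the remainder is 0:
2677 = 10·264 + 37, so a_0 = 10
264 = 7·37 + 5, so a_1 = 7
37 = 7·5 + 2, so a_2 = 7
5 = 2·2 + 1, so a_3 = 2
2 = 2·1 + 0, so a_4 = 2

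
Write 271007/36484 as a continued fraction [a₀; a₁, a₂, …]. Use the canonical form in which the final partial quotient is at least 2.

Apply division with remainder until the remainder is 0:
271007 = 7·36484 + 15619, so a_0 = 7
36484 = 2·15619 + 5246, so a_1 = 2
15619 = 2·5246 + 5127, so a_2 = 2
5246 = 1·5127 + 119, so a_3 = 1
5127 = 43·119 + 10, so a_4 = 43
119 = 11·10 + 9, so a_5 = 11
10 = 1·9 + 1, so a_6 = 1
9 = 9·1 + 0, so a_7 = 9

[7; 2, 2, 1, 43, 11, 1, 9]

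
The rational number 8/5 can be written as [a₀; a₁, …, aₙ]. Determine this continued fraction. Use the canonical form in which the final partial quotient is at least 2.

[1; 1, 1, 2]

Run the Euclidean algorithm, recording each quotient:
8 = 1·5 + 3, so a_0 = 1
5 = 1·3 + 2, so a_1 = 1
3 = 1·2 + 1, so a_2 = 1
2 = 2·1 + 0, so a_3 = 2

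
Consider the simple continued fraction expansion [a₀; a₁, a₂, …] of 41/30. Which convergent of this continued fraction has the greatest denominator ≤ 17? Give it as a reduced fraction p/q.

15/11

a_0 = 1: 1/1  (≤ bound)
a_1 = 2: 3/2  (≤ bound)
a_2 = 1: 4/3  (≤ bound)
a_3 = 2: 11/8  (≤ bound)
a_4 = 1: 15/11  (≤ bound)
a_5 = 2: 41/30  (> 17, stop)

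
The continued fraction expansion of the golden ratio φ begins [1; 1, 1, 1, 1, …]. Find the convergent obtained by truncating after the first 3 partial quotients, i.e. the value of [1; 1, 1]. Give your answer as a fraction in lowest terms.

Starting at the tail and folding back:
Start with 1.
1 + 1/(1/1) = 1 + 1/1 = 2/1
1 + 1/(2/1) = 1 + 1/2 = 3/2

3/2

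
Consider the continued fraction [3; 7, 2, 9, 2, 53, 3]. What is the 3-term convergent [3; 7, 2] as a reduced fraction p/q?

47/15

Start with 2.
7 + 1/(2/1) = 7 + 1/2 = 15/2
3 + 1/(15/2) = 3 + 2/15 = 47/15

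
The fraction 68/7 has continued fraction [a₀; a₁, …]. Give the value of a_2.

⌊68/7⌋ = 9, remainder 5
⌊7/5⌋ = 1, remainder 2
⌊5/2⌋ = 2, remainder 1

2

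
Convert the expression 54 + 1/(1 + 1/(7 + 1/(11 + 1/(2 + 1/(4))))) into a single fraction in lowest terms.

45712/833

Start with 4.
2 + 1/(4/1) = 2 + 1/4 = 9/4
11 + 1/(9/4) = 11 + 4/9 = 103/9
7 + 1/(103/9) = 7 + 9/103 = 730/103
1 + 1/(730/103) = 1 + 103/730 = 833/730
54 + 1/(833/730) = 54 + 730/833 = 45712/833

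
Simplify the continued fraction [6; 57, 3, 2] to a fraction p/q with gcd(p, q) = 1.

Compute successive convergents:
a_0 = 6: 6/1
a_1 = 57: 343/57
a_2 = 3: 1035/172
a_3 = 2: 2413/401

2413/401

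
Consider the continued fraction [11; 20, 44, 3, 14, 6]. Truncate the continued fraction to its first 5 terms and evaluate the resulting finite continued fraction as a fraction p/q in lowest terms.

Starting at the tail and folding back:
Start with 14.
3 + 1/(14/1) = 3 + 1/14 = 43/14
44 + 1/(43/14) = 44 + 14/43 = 1906/43
20 + 1/(1906/43) = 20 + 43/1906 = 38163/1906
11 + 1/(38163/1906) = 11 + 1906/38163 = 421699/38163

421699/38163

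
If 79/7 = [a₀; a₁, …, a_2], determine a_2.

Repeatedly divide and take the remainder:
⌊79/7⌋ = 11, remainder 2
⌊7/2⌋ = 3, remainder 1
⌊2/1⌋ = 2, remainder 0

2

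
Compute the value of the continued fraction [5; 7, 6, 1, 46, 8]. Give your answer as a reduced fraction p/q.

Start with 8.
46 + 1/(8/1) = 46 + 1/8 = 369/8
1 + 1/(369/8) = 1 + 8/369 = 377/369
6 + 1/(377/369) = 6 + 369/377 = 2631/377
7 + 1/(2631/377) = 7 + 377/2631 = 18794/2631
5 + 1/(18794/2631) = 5 + 2631/18794 = 96601/18794

96601/18794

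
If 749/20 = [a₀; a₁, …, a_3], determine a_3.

Apply division with remainder until the remainder is 0:
⌊749/20⌋ = 37, remainder 9
⌊20/9⌋ = 2, remainder 2
⌊9/2⌋ = 4, remainder 1
⌊2/1⌋ = 2, remainder 0

2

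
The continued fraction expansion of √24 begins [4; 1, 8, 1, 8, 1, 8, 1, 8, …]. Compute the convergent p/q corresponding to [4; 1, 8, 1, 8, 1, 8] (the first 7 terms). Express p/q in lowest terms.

4316/881

Collapse the nested fraction from the inside out:
Start with 8.
1 + 1/(8/1) = 1 + 1/8 = 9/8
8 + 1/(9/8) = 8 + 8/9 = 80/9
1 + 1/(80/9) = 1 + 9/80 = 89/80
8 + 1/(89/80) = 8 + 80/89 = 792/89
1 + 1/(792/89) = 1 + 89/792 = 881/792
4 + 1/(881/792) = 4 + 792/881 = 4316/881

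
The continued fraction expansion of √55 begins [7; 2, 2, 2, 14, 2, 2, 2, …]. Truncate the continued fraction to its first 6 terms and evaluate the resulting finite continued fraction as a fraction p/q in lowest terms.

Start with 2.
14 + 1/(2/1) = 14 + 1/2 = 29/2
2 + 1/(29/2) = 2 + 2/29 = 60/29
2 + 1/(60/29) = 2 + 29/60 = 149/60
2 + 1/(149/60) = 2 + 60/149 = 358/149
7 + 1/(358/149) = 7 + 149/358 = 2655/358

2655/358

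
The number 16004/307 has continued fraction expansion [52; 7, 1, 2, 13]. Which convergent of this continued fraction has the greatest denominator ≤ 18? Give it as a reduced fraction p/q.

417/8

List convergents until the denominator exceeds the bound:
a_0 = 52: 52/1  (≤ bound)
a_1 = 7: 365/7  (≤ bound)
a_2 = 1: 417/8  (≤ bound)
a_3 = 2: 1199/23  (> 18, stop)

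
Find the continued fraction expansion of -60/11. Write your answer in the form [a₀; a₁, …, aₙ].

-60 = -6·11 + 6, so a_0 = -6
11 = 1·6 + 5, so a_1 = 1
6 = 1·5 + 1, so a_2 = 1
5 = 5·1 + 0, so a_3 = 5

[-6; 1, 1, 5]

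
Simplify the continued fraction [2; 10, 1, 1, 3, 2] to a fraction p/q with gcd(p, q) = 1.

Build up convergents one term at a time:
a_0 = 2: 2/1
a_1 = 10: 21/10
a_2 = 1: 23/11
a_3 = 1: 44/21
a_4 = 3: 155/74
a_5 = 2: 354/169

354/169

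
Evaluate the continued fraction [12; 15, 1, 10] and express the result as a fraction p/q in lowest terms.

Compute successive convergents:
a_0 = 12: 12/1
a_1 = 15: 181/15
a_2 = 1: 193/16
a_3 = 10: 2111/175

2111/175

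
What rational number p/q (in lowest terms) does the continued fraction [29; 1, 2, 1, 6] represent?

Start with 6.
1 + 1/(6/1) = 1 + 1/6 = 7/6
2 + 1/(7/6) = 2 + 6/7 = 20/7
1 + 1/(20/7) = 1 + 7/20 = 27/20
29 + 1/(27/20) = 29 + 20/27 = 803/27

803/27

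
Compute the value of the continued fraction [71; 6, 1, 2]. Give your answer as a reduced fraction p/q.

1423/20

a_0 = 71: 71/1
a_1 = 6: 427/6
a_2 = 1: 498/7
a_3 = 2: 1423/20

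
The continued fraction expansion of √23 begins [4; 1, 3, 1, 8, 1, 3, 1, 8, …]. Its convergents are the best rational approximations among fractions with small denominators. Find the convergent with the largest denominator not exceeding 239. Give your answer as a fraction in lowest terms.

916/191

List convergents until the denominator exceeds the bound:
a_0 = 4: 4/1  (≤ bound)
a_1 = 1: 5/1  (≤ bound)
a_2 = 3: 19/4  (≤ bound)
a_3 = 1: 24/5  (≤ bound)
a_4 = 8: 211/44  (≤ bound)
a_5 = 1: 235/49  (≤ bound)
a_6 = 3: 916/191  (≤ bound)
a_7 = 1: 1151/240  (> 239, stop)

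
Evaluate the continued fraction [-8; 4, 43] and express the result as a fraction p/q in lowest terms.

a_0 = -8: -8/1
a_1 = 4: -31/4
a_2 = 43: -1341/173

-1341/173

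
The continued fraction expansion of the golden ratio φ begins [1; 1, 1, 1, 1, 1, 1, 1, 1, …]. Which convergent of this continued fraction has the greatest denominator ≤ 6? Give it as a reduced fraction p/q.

8/5

List convergents until the denominator exceeds the bound:
a_0 = 1: 1/1  (≤ bound)
a_1 = 1: 2/1  (≤ bound)
a_2 = 1: 3/2  (≤ bound)
a_3 = 1: 5/3  (≤ bound)
a_4 = 1: 8/5  (≤ bound)
a_5 = 1: 13/8  (> 6, stop)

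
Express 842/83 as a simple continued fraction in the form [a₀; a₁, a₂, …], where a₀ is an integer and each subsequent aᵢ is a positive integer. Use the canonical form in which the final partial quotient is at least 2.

842 = 10·83 + 12, so a_0 = 10
83 = 6·12 + 11, so a_1 = 6
12 = 1·11 + 1, so a_2 = 1
11 = 11·1 + 0, so a_3 = 11

[10; 6, 1, 11]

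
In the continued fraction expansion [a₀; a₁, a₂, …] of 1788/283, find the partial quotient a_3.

1788 ÷ 283 → quotient 6, remainder 90
283 ÷ 90 → quotient 3, remainder 13
90 ÷ 13 → quotient 6, remainder 12
13 ÷ 12 → quotient 1, remainder 1

1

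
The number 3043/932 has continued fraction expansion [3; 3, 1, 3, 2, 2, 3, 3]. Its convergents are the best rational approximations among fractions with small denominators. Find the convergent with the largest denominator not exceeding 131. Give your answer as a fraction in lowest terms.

List convergents until the denominator exceeds the bound:
a_0 = 3: 3/1  (≤ bound)
a_1 = 3: 10/3  (≤ bound)
a_2 = 1: 13/4  (≤ bound)
a_3 = 3: 49/15  (≤ bound)
a_4 = 2: 111/34  (≤ bound)
a_5 = 2: 271/83  (≤ bound)
a_6 = 3: 924/283  (> 131, stop)

271/83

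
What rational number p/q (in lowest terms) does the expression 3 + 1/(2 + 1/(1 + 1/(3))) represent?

37/11

Start with 3.
1 + 1/(3/1) = 1 + 1/3 = 4/3
2 + 1/(4/3) = 2 + 3/4 = 11/4
3 + 1/(11/4) = 3 + 4/11 = 37/11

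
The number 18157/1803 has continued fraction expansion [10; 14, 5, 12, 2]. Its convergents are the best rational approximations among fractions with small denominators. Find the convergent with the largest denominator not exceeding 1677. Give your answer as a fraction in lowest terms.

a_0 = 10: 10/1  (≤ bound)
a_1 = 14: 141/14  (≤ bound)
a_2 = 5: 715/71  (≤ bound)
a_3 = 12: 8721/866  (≤ bound)
a_4 = 2: 18157/1803  (> 1677, stop)

8721/866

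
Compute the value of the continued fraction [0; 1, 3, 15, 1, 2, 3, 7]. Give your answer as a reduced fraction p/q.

Collapse the nested fraction from the inside out:
Start with 7.
3 + 1/(7/1) = 3 + 1/7 = 22/7
2 + 1/(22/7) = 2 + 7/22 = 51/22
1 + 1/(51/22) = 1 + 22/51 = 73/51
15 + 1/(73/51) = 15 + 51/73 = 1146/73
3 + 1/(1146/73) = 3 + 73/1146 = 3511/1146
1 + 1/(3511/1146) = 1 + 1146/3511 = 4657/3511
0 + 1/(4657/3511) = 0 + 3511/4657 = 3511/4657

3511/4657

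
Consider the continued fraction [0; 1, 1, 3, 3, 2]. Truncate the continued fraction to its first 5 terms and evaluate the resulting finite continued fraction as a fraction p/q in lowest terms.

Starting at the tail and folding back:
Start with 3.
3 + 1/(3/1) = 3 + 1/3 = 10/3
1 + 1/(10/3) = 1 + 3/10 = 13/10
1 + 1/(13/10) = 1 + 10/13 = 23/13
0 + 1/(23/13) = 0 + 13/23 = 13/23

13/23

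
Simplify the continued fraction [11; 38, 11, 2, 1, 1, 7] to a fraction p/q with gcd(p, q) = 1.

a_0 = 11: 11/1
a_1 = 38: 419/38
a_2 = 11: 4620/419
a_3 = 2: 9659/876
a_4 = 1: 14279/1295
a_5 = 1: 23938/2171
a_6 = 7: 181845/16492

181845/16492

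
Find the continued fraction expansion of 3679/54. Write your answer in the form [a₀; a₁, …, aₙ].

[68; 7, 1, 2, 2]

Run the Euclidean algorithm, recording each quotient:
3679 ÷ 54 → quotient 68, remainder 7
54 ÷ 7 → quotient 7, remainder 5
7 ÷ 5 → quotient 1, remainder 2
5 ÷ 2 → quotient 2, remainder 1
2 ÷ 1 → quotient 2, remainder 0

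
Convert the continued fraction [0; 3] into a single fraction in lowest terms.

Collapse the nested fraction from the inside out:
Start with 3.
0 + 1/(3/1) = 0 + 1/3 = 1/3

1/3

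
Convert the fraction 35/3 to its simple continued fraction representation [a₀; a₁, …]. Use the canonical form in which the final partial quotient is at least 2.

Repeatedly divide and take the remainder:
35 ÷ 3 → quotient 11, remainder 2
3 ÷ 2 → quotient 1, remainder 1
2 ÷ 1 → quotient 2, remainder 0

[11; 1, 2]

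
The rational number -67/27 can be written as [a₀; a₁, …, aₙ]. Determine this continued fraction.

-67 ÷ 27 → quotient -3, remainder 14
27 ÷ 14 → quotient 1, remainder 13
14 ÷ 13 → quotient 1, remainder 1
13 ÷ 1 → quotient 13, remainder 0

[-3; 1, 1, 13]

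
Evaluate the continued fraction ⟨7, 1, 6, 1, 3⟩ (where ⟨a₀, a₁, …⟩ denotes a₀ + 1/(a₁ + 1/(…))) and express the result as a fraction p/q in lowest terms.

Start with 3.
1 + 1/(3/1) = 1 + 1/3 = 4/3
6 + 1/(4/3) = 6 + 3/4 = 27/4
1 + 1/(27/4) = 1 + 4/27 = 31/27
7 + 1/(31/27) = 7 + 27/31 = 244/31

244/31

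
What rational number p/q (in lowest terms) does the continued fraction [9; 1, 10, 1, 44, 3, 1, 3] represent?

a_0 = 9: 9/1
a_1 = 1: 10/1
a_2 = 10: 109/11
a_3 = 1: 119/12
a_4 = 44: 5345/539
a_5 = 3: 16154/1629
a_6 = 1: 21499/2168
a_7 = 3: 80651/8133

80651/8133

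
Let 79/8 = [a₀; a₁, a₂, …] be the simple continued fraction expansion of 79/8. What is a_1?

Apply division with remainder until the remainder is 0:
79 = 9·8 + 7, so a_0 = 9
8 = 1·7 + 1, so a_1 = 1

1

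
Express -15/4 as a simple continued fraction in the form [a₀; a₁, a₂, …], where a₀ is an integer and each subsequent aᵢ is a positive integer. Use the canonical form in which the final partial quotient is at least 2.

[-4; 4]

⌊-15/4⌋ = -4, remainder 1
⌊4/1⌋ = 4, remainder 0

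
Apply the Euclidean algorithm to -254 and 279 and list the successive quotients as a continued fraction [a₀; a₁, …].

Repeatedly divide and take the remainder:
-254 ÷ 279 → quotient -1, remainder 25
279 ÷ 25 → quotient 11, remainder 4
25 ÷ 4 → quotient 6, remainder 1
4 ÷ 1 → quotient 4, remainder 0

[-1; 11, 6, 4]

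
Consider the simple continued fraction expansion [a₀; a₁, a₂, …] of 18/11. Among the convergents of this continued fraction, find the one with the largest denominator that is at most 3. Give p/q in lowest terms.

a_0 = 1: 1/1  (≤ bound)
a_1 = 1: 2/1  (≤ bound)
a_2 = 1: 3/2  (≤ bound)
a_3 = 1: 5/3  (≤ bound)
a_4 = 3: 18/11  (> 3, stop)

5/3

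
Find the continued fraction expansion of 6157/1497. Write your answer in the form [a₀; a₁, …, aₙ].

[4; 8, 1, 6, 24]

Repeatedly divide and take the remainder:
⌊6157/1497⌋ = 4, remainder 169
⌊1497/169⌋ = 8, remainder 145
⌊169/145⌋ = 1, remainder 24
⌊145/24⌋ = 6, remainder 1
⌊24/1⌋ = 24, remainder 0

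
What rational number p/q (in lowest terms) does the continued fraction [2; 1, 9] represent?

29/10

Start with 9.
1 + 1/(9/1) = 1 + 1/9 = 10/9
2 + 1/(10/9) = 2 + 9/10 = 29/10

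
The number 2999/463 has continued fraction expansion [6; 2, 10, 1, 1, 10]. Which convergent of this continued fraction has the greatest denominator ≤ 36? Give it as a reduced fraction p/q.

a_0 = 6: 6/1  (≤ bound)
a_1 = 2: 13/2  (≤ bound)
a_2 = 10: 136/21  (≤ bound)
a_3 = 1: 149/23  (≤ bound)
a_4 = 1: 285/44  (> 36, stop)

149/23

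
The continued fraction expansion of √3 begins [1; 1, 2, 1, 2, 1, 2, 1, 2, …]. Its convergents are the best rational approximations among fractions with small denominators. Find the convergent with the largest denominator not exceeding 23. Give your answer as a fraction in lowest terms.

26/15

List convergents until the denominator exceeds the bound:
a_0 = 1: 1/1  (≤ bound)
a_1 = 1: 2/1  (≤ bound)
a_2 = 2: 5/3  (≤ bound)
a_3 = 1: 7/4  (≤ bound)
a_4 = 2: 19/11  (≤ bound)
a_5 = 1: 26/15  (≤ bound)
a_6 = 2: 71/41  (> 23, stop)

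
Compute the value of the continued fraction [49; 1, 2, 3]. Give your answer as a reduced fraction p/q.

Use the convergent recurrence hₖ = aₖ·hₖ₋₁ + hₖ₋₂ (and likewise for the denominators kₖ):
a_0 = 49: 49/1
a_1 = 1: 50/1
a_2 = 2: 149/3
a_3 = 3: 497/10

497/10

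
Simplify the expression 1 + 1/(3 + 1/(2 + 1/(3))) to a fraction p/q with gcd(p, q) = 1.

a_0 = 1: 1/1
a_1 = 3: 4/3
a_2 = 2: 9/7
a_3 = 3: 31/24

31/24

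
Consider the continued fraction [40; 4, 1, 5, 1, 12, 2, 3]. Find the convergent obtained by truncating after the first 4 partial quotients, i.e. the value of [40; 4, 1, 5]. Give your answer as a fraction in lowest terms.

a_0 = 40: 40/1
a_1 = 4: 161/4
a_2 = 1: 201/5
a_3 = 5: 1166/29

1166/29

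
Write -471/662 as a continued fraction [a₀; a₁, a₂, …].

[-1; 3, 2, 6, 1, 5, 2]

-471 = -1·662 + 191, so a_0 = -1
662 = 3·191 + 89, so a_1 = 3
191 = 2·89 + 13, so a_2 = 2
89 = 6·13 + 11, so a_3 = 6
13 = 1·11 + 2, so a_4 = 1
11 = 5·2 + 1, so a_5 = 5
2 = 2·1 + 0, so a_6 = 2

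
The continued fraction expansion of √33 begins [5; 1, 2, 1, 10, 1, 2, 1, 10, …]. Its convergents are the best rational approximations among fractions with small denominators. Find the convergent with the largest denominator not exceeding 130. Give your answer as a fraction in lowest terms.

270/47

a_0 = 5: 5/1  (≤ bound)
a_1 = 1: 6/1  (≤ bound)
a_2 = 2: 17/3  (≤ bound)
a_3 = 1: 23/4  (≤ bound)
a_4 = 10: 247/43  (≤ bound)
a_5 = 1: 270/47  (≤ bound)
a_6 = 2: 787/137  (> 130, stop)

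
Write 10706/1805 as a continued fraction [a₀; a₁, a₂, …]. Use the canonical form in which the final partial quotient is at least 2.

[5; 1, 13, 1, 1, 3, 1, 13]

⌊10706/1805⌋ = 5, remainder 1681
⌊1805/1681⌋ = 1, remainder 124
⌊1681/124⌋ = 13, remainder 69
⌊124/69⌋ = 1, remainder 55
⌊69/55⌋ = 1, remainder 14
⌊55/14⌋ = 3, remainder 13
⌊14/13⌋ = 1, remainder 1
⌊13/1⌋ = 13, remainder 0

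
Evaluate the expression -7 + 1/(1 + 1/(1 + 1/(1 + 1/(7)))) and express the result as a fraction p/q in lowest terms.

-146/23

Starting at the tail and folding back:
Start with 7.
1 + 1/(7/1) = 1 + 1/7 = 8/7
1 + 1/(8/7) = 1 + 7/8 = 15/8
1 + 1/(15/8) = 1 + 8/15 = 23/15
-7 + 1/(23/15) = -7 + 15/23 = -146/23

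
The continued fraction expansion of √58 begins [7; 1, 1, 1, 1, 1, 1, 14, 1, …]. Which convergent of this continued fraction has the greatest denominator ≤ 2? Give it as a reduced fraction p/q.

15/2

a_0 = 7: 7/1  (≤ bound)
a_1 = 1: 8/1  (≤ bound)
a_2 = 1: 15/2  (≤ bound)
a_3 = 1: 23/3  (> 2, stop)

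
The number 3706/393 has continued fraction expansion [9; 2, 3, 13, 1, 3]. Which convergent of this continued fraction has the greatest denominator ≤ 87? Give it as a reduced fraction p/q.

a_0 = 9: 9/1  (≤ bound)
a_1 = 2: 19/2  (≤ bound)
a_2 = 3: 66/7  (≤ bound)
a_3 = 13: 877/93  (> 87, stop)

66/7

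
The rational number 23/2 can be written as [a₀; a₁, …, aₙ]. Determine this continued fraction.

[11; 2]

23 ÷ 2 → quotient 11, remainder 1
2 ÷ 1 → quotient 2, remainder 0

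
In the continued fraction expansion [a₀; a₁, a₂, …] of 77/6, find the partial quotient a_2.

5

⌊77/6⌋ = 12, remainder 5
⌊6/5⌋ = 1, remainder 1
⌊5/1⌋ = 5, remainder 0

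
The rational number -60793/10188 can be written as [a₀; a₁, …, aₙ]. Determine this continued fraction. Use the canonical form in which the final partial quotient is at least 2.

-60793 ÷ 10188 → quotient -6, remainder 335
10188 ÷ 335 → quotient 30, remainder 138
335 ÷ 138 → quotient 2, remainder 59
138 ÷ 59 → quotient 2, remainder 20
59 ÷ 20 → quotient 2, remainder 19
20 ÷ 19 → quotient 1, remainder 1
19 ÷ 1 → quotient 19, remainder 0

[-6; 30, 2, 2, 2, 1, 19]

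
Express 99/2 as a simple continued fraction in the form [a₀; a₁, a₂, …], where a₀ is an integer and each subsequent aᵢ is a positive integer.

99 = 49·2 + 1, so a_0 = 49
2 = 2·1 + 0, so a_1 = 2

[49; 2]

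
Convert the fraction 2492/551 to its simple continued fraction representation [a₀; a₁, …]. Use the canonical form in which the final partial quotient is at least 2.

2492 = 4·551 + 288, so a_0 = 4
551 = 1·288 + 263, so a_1 = 1
288 = 1·263 + 25, so a_2 = 1
263 = 10·25 + 13, so a_3 = 10
25 = 1·13 + 12, so a_4 = 1
13 = 1·12 + 1, so a_5 = 1
12 = 12·1 + 0, so a_6 = 12

[4; 1, 1, 10, 1, 1, 12]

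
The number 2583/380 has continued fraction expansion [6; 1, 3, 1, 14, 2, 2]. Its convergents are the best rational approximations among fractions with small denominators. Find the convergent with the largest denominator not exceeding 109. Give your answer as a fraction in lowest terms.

503/74

a_0 = 6: 6/1  (≤ bound)
a_1 = 1: 7/1  (≤ bound)
a_2 = 3: 27/4  (≤ bound)
a_3 = 1: 34/5  (≤ bound)
a_4 = 14: 503/74  (≤ bound)
a_5 = 2: 1040/153  (> 109, stop)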